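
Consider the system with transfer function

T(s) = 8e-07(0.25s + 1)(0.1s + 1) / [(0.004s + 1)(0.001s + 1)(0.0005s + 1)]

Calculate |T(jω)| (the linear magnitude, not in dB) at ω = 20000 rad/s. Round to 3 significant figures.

At ω = 20000 rad/s:
zero (1 + j20000·0.25) = 1 + j5000 → |·| ≈ 5000, ∠ ≈ 89.99°
zero (1 + j20000·0.1) = 1 + j2000 → |·| ≈ 2000, ∠ ≈ 89.97°
pole (1 + j20000·0.004) = 1 + j80 → |·| ≈ 80.006, ∠ ≈ 89.28°
pole (1 + j20000·0.001) = 1 + j20 → |·| ≈ 20.025, ∠ ≈ 87.14°
pole (1 + j20000·0.0005) = 1 + j10 → |·| ≈ 10.05, ∠ ≈ 84.29°
|T| = 8e-07 · 5000 · 2000 / (80.006 · 20.025 · 10.05) ≈ 0.00049685

0.000497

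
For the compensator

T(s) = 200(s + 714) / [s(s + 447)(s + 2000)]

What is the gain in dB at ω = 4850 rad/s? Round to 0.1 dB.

-102.0 dB

At s = jω = j4850:
zero (s+714): 714 + j4850 → |·| = √(714²+4850²) = √24032296 ≈ 4902.3, ∠ = arctan(4850/714) ≈ 81.63°
pole (s+447): 447 + j4850 → |·| = √(447²+4850²) = √23722309 ≈ 4870.6, ∠ = arctan(4850/447) ≈ 84.73°
pole (s+2000): 2000 + j4850 → |·| = √(2000²+4850²) = √27522500 ≈ 5246.2, ∠ = arctan(4850/2000) ≈ 67.59°
pole at origin: |s| = 4850, ∠ = 90.00° (in denominator)
|T| = 200 · 4902.3 / 1.2393e+11 ≈ 7.9114e-06
Gain = 20 log₁₀(7.9114e-06) ≈ -102.03 dB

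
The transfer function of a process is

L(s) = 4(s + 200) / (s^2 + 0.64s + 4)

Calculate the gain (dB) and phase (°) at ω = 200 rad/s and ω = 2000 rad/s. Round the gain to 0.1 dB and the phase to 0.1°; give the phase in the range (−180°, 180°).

ω = 200: -31.0 dB, -134.8°; ω = 2000: -53.9 dB, -95.7°

At s = jω = j200:
zero (s+200): 200 + j200 → |·| = √(200²+200²) = √80000 ≈ 282.84, ∠ = arctan(200/200) ≈ 45.00°
quadratic: (j200)² + 0.64·j200 + 4 = -39996 + j128 → |·| ≈ 39996, ∠ ≈ 179.82°
|L| = 4 · 282.84 / 39996 ≈ 0.028287
Gain = 20 log₁₀(0.028287) ≈ -30.97 dB
∠L = 45.00° − 179.82° = -134.82°

At s = jω = j2000:
zero (s+200): 200 + j2000 → |·| = √(200²+2000²) = √4040000 ≈ 2010, ∠ = arctan(2000/200) ≈ 84.29°
quadratic: (j2000)² + 0.64·j2000 + 4 = -3999996 + j1280 → |·| ≈ 4e+06, ∠ ≈ 179.98°
|L| = 4 · 2010 / 4e+06 ≈ 0.00201
Gain = 20 log₁₀(0.00201) ≈ -53.94 dB
∠L = 84.29° − 179.98° = -95.69°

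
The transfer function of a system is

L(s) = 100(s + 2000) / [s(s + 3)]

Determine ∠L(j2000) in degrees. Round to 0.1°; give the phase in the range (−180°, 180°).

At s = jω = j2000:
zero (s+2000): 2000 + j2000 → |·| = √(2000²+2000²) = √8000000 ≈ 2828.4, ∠ = arctan(2000/2000) ≈ 45.00°
pole (s+3): 3 + j2000 → |·| = √(3²+2000²) = √4000009 ≈ 2000, ∠ = arctan(2000/3) ≈ 89.91°
pole at origin: |s| = 2000, ∠ = 90.00° (in denominator)
∠L = 45.00° − 179.91° = -134.91°

-134.9°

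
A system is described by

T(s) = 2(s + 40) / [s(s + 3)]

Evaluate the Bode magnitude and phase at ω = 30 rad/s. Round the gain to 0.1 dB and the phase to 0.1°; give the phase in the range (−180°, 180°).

-19.1 dB, -137.4°

At s = jω = j30:
zero (s+40): 40 + j30 → |·| = √(40²+30²) = √2500 ≈ 50, ∠ = arctan(30/40) ≈ 36.87°
pole (s+3): 3 + j30 → |·| = √(3²+30²) = √909 ≈ 30.15, ∠ = arctan(30/3) ≈ 84.29°
pole at origin: |s| = 30, ∠ = 90.00° (in denominator)
|T| = 2 · 50 / 904.5 ≈ 0.11056
Gain = 20 log₁₀(0.11056) ≈ -19.13 dB
∠T = 36.87° − 174.29° = -137.42°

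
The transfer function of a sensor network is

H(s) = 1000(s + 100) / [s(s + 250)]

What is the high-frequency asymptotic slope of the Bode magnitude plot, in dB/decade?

-20 dB/decade

Each pole contributes −20 dB/decade at high frequency; each zero contributes +20 dB/decade.
Net: 1 zero(s) − 2 pole(s) → -20 dB/decade.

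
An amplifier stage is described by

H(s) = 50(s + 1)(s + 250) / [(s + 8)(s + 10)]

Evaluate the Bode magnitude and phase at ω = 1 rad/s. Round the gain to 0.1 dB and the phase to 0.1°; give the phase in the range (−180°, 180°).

At s = jω = j1:
zero (s+1): 1 + j1 → |·| = √(1²+1²) = √2 ≈ 1.4142, ∠ = arctan(1/1) ≈ 45.00°
zero (s+250): 250 + j1 → |·| = √(250²+1²) = √62501 ≈ 250, ∠ = arctan(1/250) ≈ 0.23°
pole (s+8): 8 + j1 → |·| = √(8²+1²) = √65 ≈ 8.0623, ∠ = arctan(1/8) ≈ 7.13°
pole (s+10): 10 + j1 → |·| = √(10²+1²) = √101 ≈ 10.05, ∠ = arctan(1/10) ≈ 5.71°
|H| = 50 · 353.55 / 81.026 ≈ 218.17
Gain = 20 log₁₀(218.17) ≈ 46.78 dB
∠H = 45.23° − 12.84° = 32.39°

46.8 dB, 32.4°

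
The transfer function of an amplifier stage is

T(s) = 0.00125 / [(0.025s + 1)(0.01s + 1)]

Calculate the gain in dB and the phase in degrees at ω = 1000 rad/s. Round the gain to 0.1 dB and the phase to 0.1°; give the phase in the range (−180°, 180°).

-106.1 dB, -172.0°

At ω = 1000 rad/s:
pole (1 + j1000·0.025) = 1 + j25 → |·| ≈ 25.02, ∠ ≈ 87.71°
pole (1 + j1000·0.01) = 1 + j10 → |·| ≈ 10.05, ∠ ≈ 84.29°
|T| = 0.00125 · 1 / (25.02 · 10.05) ≈ 4.9711e-06
Gain = 20 log₁₀(4.9711e-06) ≈ -106.07 dB
∠T = (0°) − (87.71° + 84.29°) = -172.00°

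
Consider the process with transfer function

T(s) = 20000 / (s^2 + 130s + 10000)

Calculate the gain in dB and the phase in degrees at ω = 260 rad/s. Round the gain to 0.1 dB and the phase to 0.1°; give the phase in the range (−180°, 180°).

At s = jω = j260:
quadratic: (j260)² + 130·j260 + 10000 = -57600 + j33800 → |·| ≈ 66785, ∠ ≈ 149.60°
|T| = 20000 / 66785 ≈ 0.29947
Gain = 20 log₁₀(0.29947) ≈ -10.47 dB
∠T = 0.00° − 149.60° = -149.60°

-10.5 dB, -149.6°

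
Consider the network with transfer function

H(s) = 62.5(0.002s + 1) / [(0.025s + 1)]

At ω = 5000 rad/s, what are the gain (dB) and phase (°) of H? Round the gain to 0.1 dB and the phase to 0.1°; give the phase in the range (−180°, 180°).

At ω = 5000 rad/s:
zero (1 + j5000·0.002) = 1 + j10 → |·| ≈ 10.05, ∠ ≈ 84.29°
pole (1 + j5000·0.025) = 1 + j125 → |·| ≈ 125, ∠ ≈ 89.54°
|H| = 62.5 · 10.05 / (125) ≈ 5.025
Gain = 20 log₁₀(5.025) ≈ 14.02 dB
∠H = (84.29°) − (89.54°) = -5.25°

14.0 dB, -5.3°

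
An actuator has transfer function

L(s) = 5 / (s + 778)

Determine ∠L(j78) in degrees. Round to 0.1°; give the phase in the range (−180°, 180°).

At s = jω = j78:
pole (s+778): 778 + j78 → |·| = √(778²+78²) = √611368 ≈ 781.9, ∠ = arctan(78/778) ≈ 5.73°
∠L = 0.00° − 5.73° = -5.73°

-5.7°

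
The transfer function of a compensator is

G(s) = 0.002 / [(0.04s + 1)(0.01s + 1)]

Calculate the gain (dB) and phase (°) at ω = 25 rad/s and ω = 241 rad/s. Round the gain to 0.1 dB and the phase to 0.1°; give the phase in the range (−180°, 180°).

At ω = 25 rad/s:
pole (1 + j25·0.04) = 1 + j1 → |·| ≈ 1.4142, ∠ ≈ 45.00°
pole (1 + j25·0.01) = 1 + j0.25 → |·| ≈ 1.0308, ∠ ≈ 14.04°
|G| = 0.002 · 1 / (1.4142 · 1.0308) ≈ 0.001372
Gain = 20 log₁₀(0.001372) ≈ -57.25 dB
∠G = (0°) − (45.00° + 14.04°) = -59.04°

At ω = 241 rad/s:
pole (1 + j241·0.04) = 1 + j9.64 → |·| ≈ 9.6917, ∠ ≈ 84.08°
pole (1 + j241·0.01) = 1 + j2.41 → |·| ≈ 2.6092, ∠ ≈ 67.46°
|G| = 0.002 · 1 / (9.6917 · 2.6092) ≈ 7.909e-05
Gain = 20 log₁₀(7.909e-05) ≈ -82.04 dB
∠G = (0°) − (84.08° + 67.46°) = -151.54°

ω = 25: -57.3 dB, -59.0°; ω = 241: -82.0 dB, -151.5°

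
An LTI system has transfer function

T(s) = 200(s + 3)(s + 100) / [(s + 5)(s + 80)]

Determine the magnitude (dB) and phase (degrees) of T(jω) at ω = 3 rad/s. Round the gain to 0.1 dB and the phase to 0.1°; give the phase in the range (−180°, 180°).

45.2 dB, 13.6°

At s = jω = j3:
zero (s+3): 3 + j3 → |·| = √(3²+3²) = √18 ≈ 4.2426, ∠ = arctan(3/3) ≈ 45.00°
zero (s+100): 100 + j3 → |·| = √(100²+3²) = √10009 ≈ 100.04, ∠ = arctan(3/100) ≈ 1.72°
pole (s+5): 5 + j3 → |·| = √(5²+3²) = √34 ≈ 5.831, ∠ = arctan(3/5) ≈ 30.96°
pole (s+80): 80 + j3 → |·| = √(80²+3²) = √6409 ≈ 80.056, ∠ = arctan(3/80) ≈ 2.15°
|T| = 200 · 424.43 / 466.81 ≈ 181.84
Gain = 20 log₁₀(181.84) ≈ 45.19 dB
∠T = 46.72° − 33.11° = 13.61°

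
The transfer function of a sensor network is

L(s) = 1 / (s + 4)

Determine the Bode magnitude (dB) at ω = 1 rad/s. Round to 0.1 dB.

Substitute s = j1:
Numerator: 1 = 1 + j0
Denominator: (j1) + 4 = 4 + j1
|N| = √(1² + 0²) ≈ 1, ∠N ≈ 0.00°
|D| = √(4² + 1²) ≈ 4.1231, ∠D ≈ 14.04°
|L| = 1 / 4.1231 ≈ 0.24254
Gain = 20 log₁₀(0.24254) ≈ -12.30 dB

-12.3 dB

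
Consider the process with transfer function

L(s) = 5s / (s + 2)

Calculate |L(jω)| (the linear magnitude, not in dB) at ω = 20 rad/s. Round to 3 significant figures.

At s = jω = j20:
zero at origin: s = j20 → |·| = 20, ∠ = 90.00°
pole (s+2): 2 + j20 → |·| = √(2²+20²) = √404 ≈ 20.1, ∠ = arctan(20/2) ≈ 84.29°
|L| = 5 · 20 / 20.1 ≈ 4.9751

4.98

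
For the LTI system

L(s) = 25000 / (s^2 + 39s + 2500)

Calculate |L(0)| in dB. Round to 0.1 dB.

L(0) = 25000 / 2500 = 10
20 log₁₀(10) ≈ 20.00 dB

20.0 dB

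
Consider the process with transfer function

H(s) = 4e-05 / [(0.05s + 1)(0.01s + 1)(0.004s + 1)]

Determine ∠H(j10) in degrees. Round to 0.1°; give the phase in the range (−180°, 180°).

-34.6°

At ω = 10 rad/s:
pole (1 + j10·0.05) = 1 + j0.5 → |·| ≈ 1.118, ∠ ≈ 26.57°
pole (1 + j10·0.01) = 1 + j0.1 → |·| ≈ 1.005, ∠ ≈ 5.71°
pole (1 + j10·0.004) = 1 + j0.04 → |·| ≈ 1.0008, ∠ ≈ 2.29°
∠H = (0°) − (26.57° + 5.71° + 2.29°) = -34.57°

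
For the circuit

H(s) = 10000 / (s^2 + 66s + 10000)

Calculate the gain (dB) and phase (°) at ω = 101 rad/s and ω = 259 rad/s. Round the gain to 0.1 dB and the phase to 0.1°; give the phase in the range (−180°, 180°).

At s = jω = j101:
quadratic: (j101)² + 66·j101 + 10000 = -201 + j6666 → |·| ≈ 6669, ∠ ≈ 91.73°
|H| = 10000 / 6669 ≈ 1.4995
Gain = 20 log₁₀(1.4995) ≈ 3.52 dB
∠H = 0.00° − 91.73° = -91.73°

At s = jω = j259:
quadratic: (j259)² + 66·j259 + 10000 = -57081 + j17094 → |·| ≈ 59586, ∠ ≈ 163.33°
|H| = 10000 / 59586 ≈ 0.16782
Gain = 20 log₁₀(0.16782) ≈ -15.50 dB
∠H = 0.00° − 163.33° = -163.33°

ω = 101: 3.5 dB, -91.7°; ω = 259: -15.5 dB, -163.3°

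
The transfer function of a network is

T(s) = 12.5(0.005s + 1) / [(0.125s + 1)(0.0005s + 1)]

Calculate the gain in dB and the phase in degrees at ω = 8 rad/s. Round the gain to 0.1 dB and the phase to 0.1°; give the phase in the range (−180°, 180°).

18.9 dB, -42.9°

At ω = 8 rad/s:
zero (1 + j8·0.005) = 1 + j0.04 → |·| ≈ 1.0008, ∠ ≈ 2.29°
pole (1 + j8·0.125) = 1 + j1 → |·| ≈ 1.4142, ∠ ≈ 45.00°
pole (1 + j8·0.0005) = 1 + j0.004 → |·| ≈ 1, ∠ ≈ 0.23°
|T| = 12.5 · 1.0008 / (1.4142 · 1) ≈ 8.846
Gain = 20 log₁₀(8.846) ≈ 18.93 dB
∠T = (2.29°) − (45.00° + 0.23°) = -42.94°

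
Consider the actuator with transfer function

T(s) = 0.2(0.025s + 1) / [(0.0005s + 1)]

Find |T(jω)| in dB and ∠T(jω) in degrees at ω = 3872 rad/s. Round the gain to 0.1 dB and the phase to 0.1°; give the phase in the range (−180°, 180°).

At ω = 3872 rad/s:
zero (1 + j3872·0.025) = 1 + j96.8 → |·| ≈ 96.805, ∠ ≈ 89.41°
pole (1 + j3872·0.0005) = 1 + j1.936 → |·| ≈ 2.179, ∠ ≈ 62.68°
|T| = 0.2 · 96.805 / (2.179) ≈ 8.8853
Gain = 20 log₁₀(8.8853) ≈ 18.97 dB
∠T = (89.41°) − (62.68°) = 26.73°

19.0 dB, 26.7°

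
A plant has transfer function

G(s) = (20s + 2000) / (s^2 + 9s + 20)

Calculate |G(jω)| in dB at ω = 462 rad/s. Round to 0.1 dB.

-27.1 dB

Substitute s = j462:
Numerator: 20(j462) + 2000 = 2000 + j9240
Denominator: (j462)^2 + 9(j462) + 20 = -213424 + j4158
|N| = √(2000² + 9240²) ≈ 9454, ∠N ≈ 77.79°
|D| = √(213424² + 4158²) ≈ 2.1346e+05, ∠D ≈ 178.88°
|G| = 9454 / 2.1346e+05 ≈ 0.044289
Gain = 20 log₁₀(0.044289) ≈ -27.07 dB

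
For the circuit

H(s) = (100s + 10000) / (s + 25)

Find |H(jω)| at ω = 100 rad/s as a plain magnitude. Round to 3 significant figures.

137

Substitute s = j100:
Numerator: 100(j100) + 10000 = 10000 + j10000
Denominator: (j100) + 25 = 25 + j100
|N| = √(10000² + 10000²) ≈ 14142, ∠N ≈ 45.00°
|D| = √(25² + 100²) ≈ 103.08, ∠D ≈ 75.96°
|H| = 14142 / 103.08 ≈ 137.19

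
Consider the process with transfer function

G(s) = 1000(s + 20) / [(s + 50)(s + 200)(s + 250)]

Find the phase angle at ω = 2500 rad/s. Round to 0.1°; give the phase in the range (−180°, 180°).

At s = jω = j2500:
zero (s+20): 20 + j2500 → |·| = √(20²+2500²) = √6250400 ≈ 2500.1, ∠ = arctan(2500/20) ≈ 89.54°
pole (s+50): 50 + j2500 → |·| = √(50²+2500²) = √6252500 ≈ 2500.5, ∠ = arctan(2500/50) ≈ 88.85°
pole (s+200): 200 + j2500 → |·| = √(200²+2500²) = √6290000 ≈ 2508, ∠ = arctan(2500/200) ≈ 85.43°
pole (s+250): 250 + j2500 → |·| = √(250²+2500²) = √6312500 ≈ 2512.5, ∠ = arctan(2500/250) ≈ 84.29°
∠G = 89.54° − 258.57° = -169.03°

-169.0°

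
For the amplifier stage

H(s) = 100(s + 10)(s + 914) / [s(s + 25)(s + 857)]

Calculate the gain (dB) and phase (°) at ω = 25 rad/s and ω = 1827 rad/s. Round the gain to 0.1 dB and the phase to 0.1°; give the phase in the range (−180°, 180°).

ω = 25: 10.2 dB, -66.9°; ω = 1827: -25.1 dB, -91.0°

At s = jω = j25:
zero (s+10): 10 + j25 → |·| = √(10²+25²) = √725 ≈ 26.926, ∠ = arctan(25/10) ≈ 68.20°
zero (s+914): 914 + j25 → |·| = √(914²+25²) = √836021 ≈ 914.34, ∠ = arctan(25/914) ≈ 1.57°
pole (s+25): 25 + j25 → |·| = √(25²+25²) = √1250 ≈ 35.355, ∠ = arctan(25/25) ≈ 45.00°
pole (s+857): 857 + j25 → |·| = √(857²+25²) = √735074 ≈ 857.36, ∠ = arctan(25/857) ≈ 1.67°
pole at origin: |s| = 25, ∠ = 90.00° (in denominator)
|H| = 100 · 24620 / 7.578e+05 ≈ 3.2489
Gain = 20 log₁₀(3.2489) ≈ 10.23 dB
∠H = 69.77° − 136.67° = -66.90°

At s = jω = j1827:
zero (s+10): 10 + j1827 → |·| = √(10²+1827²) = √3338029 ≈ 1827, ∠ = arctan(1827/10) ≈ 89.69°
zero (s+914): 914 + j1827 → |·| = √(914²+1827²) = √4173325 ≈ 2042.9, ∠ = arctan(1827/914) ≈ 63.42°
pole (s+25): 25 + j1827 → |·| = √(25²+1827²) = √3338554 ≈ 1827.2, ∠ = arctan(1827/25) ≈ 89.22°
pole (s+857): 857 + j1827 → |·| = √(857²+1827²) = √4072378 ≈ 2018, ∠ = arctan(1827/857) ≈ 64.87°
pole at origin: |s| = 1827, ∠ = 90.00° (in denominator)
|H| = 100 · 3.7324e+06 / 6.7367e+09 ≈ 0.055404
Gain = 20 log₁₀(0.055404) ≈ -25.13 dB
∠H = 153.11° − 244.09° = -90.98°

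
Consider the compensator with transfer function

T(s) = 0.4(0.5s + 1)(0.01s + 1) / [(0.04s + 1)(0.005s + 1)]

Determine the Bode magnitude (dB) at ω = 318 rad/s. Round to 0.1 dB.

18.9 dB

At ω = 318 rad/s:
zero (1 + j318·0.5) = 1 + j159 → |·| ≈ 159, ∠ ≈ 89.64°
zero (1 + j318·0.01) = 1 + j3.18 → |·| ≈ 3.3335, ∠ ≈ 72.54°
pole (1 + j318·0.04) = 1 + j12.72 → |·| ≈ 12.759, ∠ ≈ 85.50°
pole (1 + j318·0.005) = 1 + j1.59 → |·| ≈ 1.8783, ∠ ≈ 57.83°
|T| = 0.4 · 159 · 3.3335 / (12.759 · 1.8783) ≈ 8.8466
Gain = 20 log₁₀(8.8466) ≈ 18.94 dB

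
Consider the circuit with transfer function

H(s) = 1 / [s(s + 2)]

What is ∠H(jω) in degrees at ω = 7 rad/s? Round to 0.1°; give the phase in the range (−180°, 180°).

At s = jω = j7:
pole (s+2): 2 + j7 → |·| = √(2²+7²) = √53 ≈ 7.2801, ∠ = arctan(7/2) ≈ 74.05°
pole at origin: |s| = 7, ∠ = 90.00° (in denominator)
∠H = 0.00° − 164.05° = -164.05°

-164.1°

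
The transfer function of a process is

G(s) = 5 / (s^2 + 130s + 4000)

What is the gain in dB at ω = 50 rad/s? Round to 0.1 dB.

-62.5 dB

Substitute s = j50:
Numerator: 5 = 5 + j0
Denominator: (j50)^2 + 130(j50) + 4000 = 1500 + j6500
|N| = √(5² + 0²) ≈ 5, ∠N ≈ 0.00°
|D| = √(1500² + 6500²) ≈ 6670.8, ∠D ≈ 77.01°
|G| = 5 / 6670.8 ≈ 0.00074954
Gain = 20 log₁₀(0.00074954) ≈ -62.50 dB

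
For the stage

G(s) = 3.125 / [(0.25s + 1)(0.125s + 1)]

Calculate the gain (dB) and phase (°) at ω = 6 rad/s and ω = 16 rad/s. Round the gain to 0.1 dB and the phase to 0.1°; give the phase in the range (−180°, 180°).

ω = 6: 2.8 dB, -93.2°; ω = 16: -9.4 dB, -139.4°

At ω = 6 rad/s:
pole (1 + j6·0.25) = 1 + j1.5 → |·| ≈ 1.8028, ∠ ≈ 56.31°
pole (1 + j6·0.125) = 1 + j0.75 → |·| ≈ 1.25, ∠ ≈ 36.87°
|G| = 3.125 · 1 / (1.8028 · 1.25) ≈ 1.3867
Gain = 20 log₁₀(1.3867) ≈ 2.84 dB
∠G = (0°) − (56.31° + 36.87°) = -93.18°

At ω = 16 rad/s:
pole (1 + j16·0.25) = 1 + j4 → |·| ≈ 4.1231, ∠ ≈ 75.96°
pole (1 + j16·0.125) = 1 + j2 → |·| ≈ 2.2361, ∠ ≈ 63.43°
|G| = 3.125 · 1 / (4.1231 · 2.2361) ≈ 0.33895
Gain = 20 log₁₀(0.33895) ≈ -9.40 dB
∠G = (0°) − (75.96° + 63.43°) = -139.39°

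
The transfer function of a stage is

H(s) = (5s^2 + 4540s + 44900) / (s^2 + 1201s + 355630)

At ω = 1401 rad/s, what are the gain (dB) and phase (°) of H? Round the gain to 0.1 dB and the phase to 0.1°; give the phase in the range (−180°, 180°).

14.0 dB, 13.2°

Substitute s = j1401:
Numerator: 5(j1401)^2 + 4540(j1401) + 44900 = -9769105 + j6360540
Denominator: (j1401)^2 + 1201(j1401) + 355630 = -1607171 + j1682601
|N| = √(9769105² + 6360540²) ≈ 1.1657e+07, ∠N ≈ 146.93°
|D| = √(1607171² + 1682601²) ≈ 2.3268e+06, ∠D ≈ 133.69°
|H| = 1.1657e+07 / 2.3268e+06 ≈ 5.0099
Gain = 20 log₁₀(5.0099) ≈ 14.00 dB
∠H = 146.93° − 133.69° = 13.24°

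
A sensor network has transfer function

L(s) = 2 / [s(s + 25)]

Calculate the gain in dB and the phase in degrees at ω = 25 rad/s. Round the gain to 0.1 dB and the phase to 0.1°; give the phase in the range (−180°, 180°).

-52.9 dB, -135.0°

At s = jω = j25:
pole (s+25): 25 + j25 → |·| = √(25²+25²) = √1250 ≈ 35.355, ∠ = arctan(25/25) ≈ 45.00°
pole at origin: |s| = 25, ∠ = 90.00° (in denominator)
|L| = 2 / 883.87 ≈ 0.0022628
Gain = 20 log₁₀(0.0022628) ≈ -52.91 dB
∠L = 0.00° − 135.00° = -135.00°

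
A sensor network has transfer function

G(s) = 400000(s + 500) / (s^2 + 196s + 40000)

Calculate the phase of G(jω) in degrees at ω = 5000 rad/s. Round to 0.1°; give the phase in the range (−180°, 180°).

-93.5°

At s = jω = j5000:
zero (s+500): 500 + j5000 → |·| = √(500²+5000²) = √25250000 ≈ 5024.9, ∠ = arctan(5000/500) ≈ 84.29°
quadratic: (j5000)² + 196·j5000 + 40000 = -24960000 + j980000 → |·| ≈ 2.4979e+07, ∠ ≈ 177.75°
∠G = 84.29° − 177.75° = -93.46°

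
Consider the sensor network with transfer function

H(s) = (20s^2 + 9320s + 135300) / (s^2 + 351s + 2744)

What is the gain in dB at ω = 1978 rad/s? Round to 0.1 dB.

Substitute s = j1978:
Numerator: 20(j1978)^2 + 9320(j1978) + 135300 = -78114380 + j18434960
Denominator: (j1978)^2 + 351(j1978) + 2744 = -3909740 + j694278
|N| = √(78114380² + 18434960²) ≈ 8.026e+07, ∠N ≈ 166.72°
|D| = √(3909740² + 694278²) ≈ 3.9709e+06, ∠D ≈ 169.93°
|H| = 8.026e+07 / 3.9709e+06 ≈ 20.212
Gain = 20 log₁₀(20.212) ≈ 26.11 dB

26.1 dB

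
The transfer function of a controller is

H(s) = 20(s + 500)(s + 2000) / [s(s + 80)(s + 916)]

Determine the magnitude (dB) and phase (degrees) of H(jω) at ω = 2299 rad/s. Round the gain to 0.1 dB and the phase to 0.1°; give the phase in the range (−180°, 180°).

-39.2 dB, -119.6°

At s = jω = j2299:
zero (s+500): 500 + j2299 → |·| = √(500²+2299²) = √5535401 ≈ 2352.7, ∠ = arctan(2299/500) ≈ 77.73°
zero (s+2000): 2000 + j2299 → |·| = √(2000²+2299²) = √9285401 ≈ 3047.2, ∠ = arctan(2299/2000) ≈ 48.98°
pole (s+80): 80 + j2299 → |·| = √(80²+2299²) = √5291801 ≈ 2300.4, ∠ = arctan(2299/80) ≈ 88.01°
pole (s+916): 916 + j2299 → |·| = √(916²+2299²) = √6124457 ≈ 2474.8, ∠ = arctan(2299/916) ≈ 68.28°
pole at origin: |s| = 2299, ∠ = 90.00° (in denominator)
|H| = 20 · 7.1691e+06 / 1.3088e+10 ≈ 0.010955
Gain = 20 log₁₀(0.010955) ≈ -39.21 dB
∠H = 126.71° − 246.29° = -119.58°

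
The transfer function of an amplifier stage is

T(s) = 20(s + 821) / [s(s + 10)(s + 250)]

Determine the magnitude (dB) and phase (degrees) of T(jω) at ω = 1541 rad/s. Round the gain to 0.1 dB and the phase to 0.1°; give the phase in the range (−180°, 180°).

-100.5 dB, 161.5°

At s = jω = j1541:
zero (s+821): 821 + j1541 → |·| = √(821²+1541²) = √3048722 ≈ 1746.1, ∠ = arctan(1541/821) ≈ 61.95°
pole (s+10): 10 + j1541 → |·| = √(10²+1541²) = √2374781 ≈ 1541, ∠ = arctan(1541/10) ≈ 89.63°
pole (s+250): 250 + j1541 → |·| = √(250²+1541²) = √2437181 ≈ 1561.1, ∠ = arctan(1541/250) ≈ 80.79°
pole at origin: |s| = 1541, ∠ = 90.00° (in denominator)
|T| = 20 · 1746.1 / 3.7071e+09 ≈ 9.4203e-06
Gain = 20 log₁₀(9.4203e-06) ≈ -100.52 dB
∠T = 61.95° − 260.42° = -198.47° ≡ 161.53° (principal value)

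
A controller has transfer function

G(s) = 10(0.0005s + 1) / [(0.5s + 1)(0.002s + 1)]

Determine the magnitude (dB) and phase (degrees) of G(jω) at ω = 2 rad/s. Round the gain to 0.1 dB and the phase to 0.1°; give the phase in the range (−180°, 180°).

At ω = 2 rad/s:
zero (1 + j2·0.0005) = 1 + j0.001 → |·| ≈ 1, ∠ ≈ 0.06°
pole (1 + j2·0.5) = 1 + j1 → |·| ≈ 1.4142, ∠ ≈ 45.00°
pole (1 + j2·0.002) = 1 + j0.004 → |·| ≈ 1, ∠ ≈ 0.23°
|G| = 10 · 1 / (1.4142 · 1) ≈ 7.0711
Gain = 20 log₁₀(7.0711) ≈ 16.99 dB
∠G = (0.06°) − (45.00° + 0.23°) = -45.17°

17.0 dB, -45.2°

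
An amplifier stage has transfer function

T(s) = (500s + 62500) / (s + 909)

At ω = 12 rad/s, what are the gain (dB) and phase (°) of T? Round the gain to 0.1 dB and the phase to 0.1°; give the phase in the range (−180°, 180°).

36.8 dB, 4.7°

Substitute s = j12:
Numerator: 500(j12) + 62500 = 62500 + j6000
Denominator: (j12) + 909 = 909 + j12
|N| = √(62500² + 6000²) ≈ 62787, ∠N ≈ 5.48°
|D| = √(909² + 12²) ≈ 909.08, ∠D ≈ 0.76°
|T| = 62787 / 909.08 ≈ 69.067
Gain = 20 log₁₀(69.067) ≈ 36.79 dB
∠T = 5.48° − 0.76° = 4.72°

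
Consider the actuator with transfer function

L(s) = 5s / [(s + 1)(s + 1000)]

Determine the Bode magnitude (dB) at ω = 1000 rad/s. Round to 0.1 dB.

-49.0 dB

At s = jω = j1000:
zero at origin: s = j1000 → |·| = 1000, ∠ = 90.00°
pole (s+1): 1 + j1000 → |·| = √(1²+1000²) = √1000001 ≈ 1000, ∠ = arctan(1000/1) ≈ 89.94°
pole (s+1000): 1000 + j1000 → |·| = √(1000²+1000²) = √2000000 ≈ 1414.2, ∠ = arctan(1000/1000) ≈ 45.00°
|L| = 5 · 1000 / 1.4142e+06 ≈ 0.0035356
Gain = 20 log₁₀(0.0035356) ≈ -49.03 dB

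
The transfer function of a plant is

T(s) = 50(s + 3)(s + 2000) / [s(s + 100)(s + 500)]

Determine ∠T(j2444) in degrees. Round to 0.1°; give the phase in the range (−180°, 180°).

-115.5°

At s = jω = j2444:
zero (s+3): 3 + j2444 → |·| = √(3²+2444²) = √5973145 ≈ 2444, ∠ = arctan(2444/3) ≈ 89.93°
zero (s+2000): 2000 + j2444 → |·| = √(2000²+2444²) = √9973136 ≈ 3158, ∠ = arctan(2444/2000) ≈ 50.71°
pole (s+100): 100 + j2444 → |·| = √(100²+2444²) = √5983136 ≈ 2446, ∠ = arctan(2444/100) ≈ 87.66°
pole (s+500): 500 + j2444 → |·| = √(500²+2444²) = √6223136 ≈ 2494.6, ∠ = arctan(2444/500) ≈ 78.44°
pole at origin: |s| = 2444, ∠ = 90.00° (in denominator)
∠T = 140.64° − 256.10° = -115.46°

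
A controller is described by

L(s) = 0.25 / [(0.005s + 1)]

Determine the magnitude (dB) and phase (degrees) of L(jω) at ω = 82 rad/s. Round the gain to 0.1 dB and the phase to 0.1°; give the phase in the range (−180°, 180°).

At ω = 82 rad/s:
pole (1 + j82·0.005) = 1 + j0.41 → |·| ≈ 1.0808, ∠ ≈ 22.29°
|L| = 0.25 · 1 / (1.0808) ≈ 0.23131
Gain = 20 log₁₀(0.23131) ≈ -12.72 dB
∠L = (0°) − (22.29°) = -22.29°

-12.7 dB, -22.3°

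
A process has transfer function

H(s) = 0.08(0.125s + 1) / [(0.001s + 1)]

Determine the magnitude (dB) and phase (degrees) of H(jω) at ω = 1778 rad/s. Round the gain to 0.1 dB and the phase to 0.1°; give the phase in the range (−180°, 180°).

18.8 dB, 29.1°

At ω = 1778 rad/s:
zero (1 + j1778·0.125) = 1 + j222.25 → |·| ≈ 222.25, ∠ ≈ 89.74°
pole (1 + j1778·0.001) = 1 + j1.778 → |·| ≈ 2.0399, ∠ ≈ 60.65°
|H| = 0.08 · 222.25 / (2.0399) ≈ 8.7161
Gain = 20 log₁₀(8.7161) ≈ 18.81 dB
∠H = (89.74°) − (60.65°) = 29.09°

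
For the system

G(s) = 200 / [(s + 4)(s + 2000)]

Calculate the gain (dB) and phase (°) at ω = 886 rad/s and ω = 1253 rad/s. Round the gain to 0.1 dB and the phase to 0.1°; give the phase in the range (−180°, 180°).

ω = 886: -79.7 dB, -113.6°; ω = 1253: -83.4 dB, -121.9°

At s = jω = j886:
pole (s+4): 4 + j886 → |·| = √(4²+886²) = √785012 ≈ 886.01, ∠ = arctan(886/4) ≈ 89.74°
pole (s+2000): 2000 + j886 → |·| = √(2000²+886²) = √4784996 ≈ 2187.5, ∠ = arctan(886/2000) ≈ 23.89°
|G| = 200 / 1.9381e+06 ≈ 0.00010319
Gain = 20 log₁₀(0.00010319) ≈ -79.73 dB
∠G = 0.00° − 113.63° = -113.63°

At s = jω = j1253:
pole (s+4): 4 + j1253 → |·| = √(4²+1253²) = √1570025 ≈ 1253, ∠ = arctan(1253/4) ≈ 89.82°
pole (s+2000): 2000 + j1253 → |·| = √(2000²+1253²) = √5570009 ≈ 2360.1, ∠ = arctan(1253/2000) ≈ 32.07°
|G| = 200 / 2.9572e+06 ≈ 6.7632e-05
Gain = 20 log₁₀(6.7632e-05) ≈ -83.40 dB
∠G = 0.00° − 121.89° = -121.89°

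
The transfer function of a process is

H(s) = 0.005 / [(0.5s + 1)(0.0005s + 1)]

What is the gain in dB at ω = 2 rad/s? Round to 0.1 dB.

-49.0 dB

At ω = 2 rad/s:
pole (1 + j2·0.5) = 1 + j1 → |·| ≈ 1.4142, ∠ ≈ 45.00°
pole (1 + j2·0.0005) = 1 + j0.001 → |·| ≈ 1, ∠ ≈ 0.06°
|H| = 0.005 · 1 / (1.4142 · 1) ≈ 0.0035356
Gain = 20 log₁₀(0.0035356) ≈ -49.03 dB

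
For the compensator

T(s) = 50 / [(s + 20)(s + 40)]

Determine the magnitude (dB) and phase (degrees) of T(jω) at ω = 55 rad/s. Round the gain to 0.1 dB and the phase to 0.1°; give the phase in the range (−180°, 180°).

At s = jω = j55:
pole (s+20): 20 + j55 → |·| = √(20²+55²) = √3425 ≈ 58.523, ∠ = arctan(55/20) ≈ 70.02°
pole (s+40): 40 + j55 → |·| = √(40²+55²) = √4625 ≈ 68.007, ∠ = arctan(55/40) ≈ 53.97°
|T| = 50 / 3980 ≈ 0.012563
Gain = 20 log₁₀(0.012563) ≈ -38.02 dB
∠T = 0.00° − 123.99° = -123.99°

-38.0 dB, -124.0°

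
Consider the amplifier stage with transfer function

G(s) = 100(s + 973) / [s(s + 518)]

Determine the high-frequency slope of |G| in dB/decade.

Each pole contributes −20 dB/decade at high frequency; each zero contributes +20 dB/decade.
Net: 1 zero(s) − 2 pole(s) → -20 dB/decade.

-20 dB/decade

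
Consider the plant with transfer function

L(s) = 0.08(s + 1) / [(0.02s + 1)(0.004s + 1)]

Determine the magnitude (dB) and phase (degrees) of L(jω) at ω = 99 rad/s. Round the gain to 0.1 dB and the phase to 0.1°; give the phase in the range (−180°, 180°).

At ω = 99 rad/s:
zero (1 + j99·1) = 1 + j99 → |·| ≈ 99.005, ∠ ≈ 89.42°
pole (1 + j99·0.02) = 1 + j1.98 → |·| ≈ 2.2182, ∠ ≈ 63.20°
pole (1 + j99·0.004) = 1 + j0.396 → |·| ≈ 1.0756, ∠ ≈ 21.60°
|L| = 0.08 · 99.005 / (2.2182 · 1.0756) ≈ 3.3197
Gain = 20 log₁₀(3.3197) ≈ 10.42 dB
∠L = (89.42°) − (63.20° + 21.60°) = 4.62°

10.4 dB, 4.6°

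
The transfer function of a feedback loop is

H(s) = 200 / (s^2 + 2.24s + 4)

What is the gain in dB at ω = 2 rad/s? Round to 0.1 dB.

33.0 dB

At s = jω = j2:
quadratic: (j2)² + 2.24·j2 + 4 = 0 + j4.48 → |·| ≈ 4.48, ∠ ≈ 90.00°
|H| = 200 / 4.48 ≈ 44.643
Gain = 20 log₁₀(44.643) ≈ 33.00 dB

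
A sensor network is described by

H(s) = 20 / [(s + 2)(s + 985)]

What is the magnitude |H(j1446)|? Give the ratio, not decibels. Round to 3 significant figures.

7.91e-06

At s = jω = j1446:
pole (s+2): 2 + j1446 → |·| = √(2²+1446²) = √2090920 ≈ 1446, ∠ = arctan(1446/2) ≈ 89.92°
pole (s+985): 985 + j1446 → |·| = √(985²+1446²) = √3061141 ≈ 1749.6, ∠ = arctan(1446/985) ≈ 55.74°
|H| = 20 / 2.5299e+06 ≈ 7.9055e-06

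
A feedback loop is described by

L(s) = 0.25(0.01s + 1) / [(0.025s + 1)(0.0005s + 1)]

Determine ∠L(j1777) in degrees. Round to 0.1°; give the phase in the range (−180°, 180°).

At ω = 1777 rad/s:
zero (1 + j1777·0.01) = 1 + j17.77 → |·| ≈ 17.798, ∠ ≈ 86.78°
pole (1 + j1777·0.025) = 1 + j44.425 → |·| ≈ 44.436, ∠ ≈ 88.71°
pole (1 + j1777·0.0005) = 1 + j0.8885 → |·| ≈ 1.3377, ∠ ≈ 41.62°
∠L = (86.78°) − (88.71° + 41.62°) = -43.55°

-43.6°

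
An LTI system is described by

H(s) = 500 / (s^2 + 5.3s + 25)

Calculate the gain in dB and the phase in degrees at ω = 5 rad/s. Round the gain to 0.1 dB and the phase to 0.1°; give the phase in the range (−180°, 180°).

At s = jω = j5:
quadratic: (j5)² + 5.3·j5 + 25 = 0 + j26.5 → |·| ≈ 26.5, ∠ ≈ 90.00°
|H| = 500 / 26.5 ≈ 18.868
Gain = 20 log₁₀(18.868) ≈ 25.51 dB
∠H = 0.00° − 90.00° = -90.00°

25.5 dB, -90.0°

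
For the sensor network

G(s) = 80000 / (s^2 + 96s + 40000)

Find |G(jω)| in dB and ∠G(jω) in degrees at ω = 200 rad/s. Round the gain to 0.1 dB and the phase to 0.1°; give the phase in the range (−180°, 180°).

12.4 dB, -90.0°

At s = jω = j200:
quadratic: (j200)² + 96·j200 + 40000 = 0 + j19200 → |·| ≈ 19200, ∠ ≈ 90.00°
|G| = 80000 / 19200 ≈ 4.1667
Gain = 20 log₁₀(4.1667) ≈ 12.40 dB
∠G = 0.00° − 90.00° = -90.00°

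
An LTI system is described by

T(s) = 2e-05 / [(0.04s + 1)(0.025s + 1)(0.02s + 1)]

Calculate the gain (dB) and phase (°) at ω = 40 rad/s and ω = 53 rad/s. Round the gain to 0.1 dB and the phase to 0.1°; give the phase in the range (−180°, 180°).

ω = 40: -104.7 dB, -141.7°; ω = 53: -109.1 dB, -164.4°

At ω = 40 rad/s:
pole (1 + j40·0.04) = 1 + j1.6 → |·| ≈ 1.8868, ∠ ≈ 57.99°
pole (1 + j40·0.025) = 1 + j1 → |·| ≈ 1.4142, ∠ ≈ 45.00°
pole (1 + j40·0.02) = 1 + j0.8 → |·| ≈ 1.2806, ∠ ≈ 38.66°
|T| = 2e-05 · 1 / (1.8868 · 1.4142 · 1.2806) ≈ 5.853e-06
Gain = 20 log₁₀(5.853e-06) ≈ -104.65 dB
∠T = (0°) − (57.99° + 45.00° + 38.66°) = -141.65°

At ω = 53 rad/s:
pole (1 + j53·0.04) = 1 + j2.12 → |·| ≈ 2.344, ∠ ≈ 64.75°
pole (1 + j53·0.025) = 1 + j1.325 → |·| ≈ 1.66, ∠ ≈ 52.96°
pole (1 + j53·0.02) = 1 + j1.06 → |·| ≈ 1.4573, ∠ ≈ 46.67°
|T| = 2e-05 · 1 / (2.344 · 1.66 · 1.4573) ≈ 3.5271e-06
Gain = 20 log₁₀(3.5271e-06) ≈ -109.05 dB
∠T = (0°) − (64.75° + 52.96° + 46.67°) = -164.38°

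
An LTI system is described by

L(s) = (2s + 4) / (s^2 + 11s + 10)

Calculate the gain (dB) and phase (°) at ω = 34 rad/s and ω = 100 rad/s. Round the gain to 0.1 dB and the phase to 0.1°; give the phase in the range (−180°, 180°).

ω = 34: -25.0 dB, -75.3°; ω = 100: -34.0 dB, -84.9°

Substitute s = j34:
Numerator: 2(j34) + 4 = 4 + j68
Denominator: (j34)^2 + 11(j34) + 10 = -1146 + j374
|N| = √(4² + 68²) ≈ 68.118, ∠N ≈ 86.63°
|D| = √(1146² + 374²) ≈ 1205.5, ∠D ≈ 161.93°
|L| = 68.118 / 1205.5 ≈ 0.056506
Gain = 20 log₁₀(0.056506) ≈ -24.96 dB
∠L = 86.63° − 161.93° = -75.30°

Substitute s = j100:
Numerator: 2(j100) + 4 = 4 + j200
Denominator: (j100)^2 + 11(j100) + 10 = -9990 + j1100
|N| = √(4² + 200²) ≈ 200.04, ∠N ≈ 88.85°
|D| = √(9990² + 1100²) ≈ 10050, ∠D ≈ 173.72°
|L| = 200.04 / 10050 ≈ 0.019904
Gain = 20 log₁₀(0.019904) ≈ -34.02 dB
∠L = 88.85° − 173.72° = -84.87°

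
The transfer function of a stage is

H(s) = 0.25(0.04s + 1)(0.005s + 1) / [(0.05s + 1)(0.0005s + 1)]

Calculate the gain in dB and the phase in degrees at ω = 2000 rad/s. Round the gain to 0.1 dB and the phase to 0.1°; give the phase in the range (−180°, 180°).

At ω = 2000 rad/s:
zero (1 + j2000·0.04) = 1 + j80 → |·| ≈ 80.006, ∠ ≈ 89.28°
zero (1 + j2000·0.005) = 1 + j10 → |·| ≈ 10.05, ∠ ≈ 84.29°
pole (1 + j2000·0.05) = 1 + j100 → |·| ≈ 100, ∠ ≈ 89.43°
pole (1 + j2000·0.0005) = 1 + j1 → |·| ≈ 1.4142, ∠ ≈ 45.00°
|H| = 0.25 · 80.006 · 10.05 / (100 · 1.4142) ≈ 1.4214
Gain = 20 log₁₀(1.4214) ≈ 3.05 dB
∠H = (89.28° + 84.29°) − (89.43° + 45.00°) = 39.14°

3.1 dB, 39.1°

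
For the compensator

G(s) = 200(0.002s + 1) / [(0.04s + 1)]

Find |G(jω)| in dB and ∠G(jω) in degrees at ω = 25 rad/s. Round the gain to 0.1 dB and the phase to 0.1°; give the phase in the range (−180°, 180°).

43.0 dB, -42.1°

At ω = 25 rad/s:
zero (1 + j25·0.002) = 1 + j0.05 → |·| ≈ 1.0012, ∠ ≈ 2.86°
pole (1 + j25·0.04) = 1 + j1 → |·| ≈ 1.4142, ∠ ≈ 45.00°
|G| = 200 · 1.0012 / (1.4142) ≈ 141.59
Gain = 20 log₁₀(141.59) ≈ 43.02 dB
∠G = (2.86°) − (45.00°) = -42.14°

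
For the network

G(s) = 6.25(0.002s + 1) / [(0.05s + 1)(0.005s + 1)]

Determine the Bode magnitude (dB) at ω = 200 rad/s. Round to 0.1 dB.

-6.5 dB

At ω = 200 rad/s:
zero (1 + j200·0.002) = 1 + j0.4 → |·| ≈ 1.077, ∠ ≈ 21.80°
pole (1 + j200·0.05) = 1 + j10 → |·| ≈ 10.05, ∠ ≈ 84.29°
pole (1 + j200·0.005) = 1 + j1 → |·| ≈ 1.4142, ∠ ≈ 45.00°
|G| = 6.25 · 1.077 / (10.05 · 1.4142) ≈ 0.47361
Gain = 20 log₁₀(0.47361) ≈ -6.49 dB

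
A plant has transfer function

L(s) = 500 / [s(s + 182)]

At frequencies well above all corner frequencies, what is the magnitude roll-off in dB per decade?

-40 dB/decade

Each pole contributes −20 dB/decade at high frequency; each zero contributes +20 dB/decade.
Net: 0 zero(s) − 2 pole(s) → -40 dB/decade.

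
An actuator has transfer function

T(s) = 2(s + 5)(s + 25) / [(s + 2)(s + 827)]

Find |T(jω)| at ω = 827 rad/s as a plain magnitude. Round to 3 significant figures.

1.41

At s = jω = j827:
zero (s+5): 5 + j827 → |·| = √(5²+827²) = √683954 ≈ 827.02, ∠ = arctan(827/5) ≈ 89.65°
zero (s+25): 25 + j827 → |·| = √(25²+827²) = √684554 ≈ 827.38, ∠ = arctan(827/25) ≈ 88.27°
pole (s+2): 2 + j827 → |·| = √(2²+827²) = √683933 ≈ 827, ∠ = arctan(827/2) ≈ 89.86°
pole (s+827): 827 + j827 → |·| = √(827²+827²) = √1367858 ≈ 1169.6, ∠ = arctan(827/827) ≈ 45.00°
|T| = 2 · 6.8426e+05 / 9.6726e+05 ≈ 1.4148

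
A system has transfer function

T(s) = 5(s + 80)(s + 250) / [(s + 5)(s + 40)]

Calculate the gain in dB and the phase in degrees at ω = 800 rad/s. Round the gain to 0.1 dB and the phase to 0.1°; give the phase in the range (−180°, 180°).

14.4 dB, -19.8°

At s = jω = j800:
zero (s+80): 80 + j800 → |·| = √(80²+800²) = √646400 ≈ 803.99, ∠ = arctan(800/80) ≈ 84.29°
zero (s+250): 250 + j800 → |·| = √(250²+800²) = √702500 ≈ 838.15, ∠ = arctan(800/250) ≈ 72.65°
pole (s+5): 5 + j800 → |·| = √(5²+800²) = √640025 ≈ 800.02, ∠ = arctan(800/5) ≈ 89.64°
pole (s+40): 40 + j800 → |·| = √(40²+800²) = √641600 ≈ 801, ∠ = arctan(800/40) ≈ 87.14°
|T| = 5 · 6.7386e+05 / 6.4082e+05 ≈ 5.2578
Gain = 20 log₁₀(5.2578) ≈ 14.42 dB
∠T = 156.94° − 176.78° = -19.84°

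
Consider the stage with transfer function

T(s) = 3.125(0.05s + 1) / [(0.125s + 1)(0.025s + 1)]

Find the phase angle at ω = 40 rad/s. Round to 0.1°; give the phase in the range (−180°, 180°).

-60.3°

At ω = 40 rad/s:
zero (1 + j40·0.05) = 1 + j2 → |·| ≈ 2.2361, ∠ ≈ 63.43°
pole (1 + j40·0.125) = 1 + j5 → |·| ≈ 5.099, ∠ ≈ 78.69°
pole (1 + j40·0.025) = 1 + j1 → |·| ≈ 1.4142, ∠ ≈ 45.00°
∠T = (63.43°) − (78.69° + 45.00°) = -60.26°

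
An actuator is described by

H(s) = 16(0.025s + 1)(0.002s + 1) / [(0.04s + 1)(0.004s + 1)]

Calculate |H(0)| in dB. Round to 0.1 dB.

H(0) = 16 · 1 / 1 = 16
20 log₁₀(16) ≈ 24.08 dB

24.1 dB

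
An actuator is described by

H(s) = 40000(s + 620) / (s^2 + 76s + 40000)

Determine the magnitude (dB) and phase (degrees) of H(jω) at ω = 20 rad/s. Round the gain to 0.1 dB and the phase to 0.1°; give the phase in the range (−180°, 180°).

At s = jω = j20:
zero (s+620): 620 + j20 → |·| = √(620²+20²) = √384800 ≈ 620.32, ∠ = arctan(20/620) ≈ 1.85°
quadratic: (j20)² + 76·j20 + 40000 = 39600 + j1520 → |·| ≈ 39629, ∠ ≈ 2.20°
|H| = 40000 · 620.32 / 39629 ≈ 626.13
Gain = 20 log₁₀(626.13) ≈ 55.93 dB
∠H = 1.85° − 2.20° = -0.35°

55.9 dB, -0.4°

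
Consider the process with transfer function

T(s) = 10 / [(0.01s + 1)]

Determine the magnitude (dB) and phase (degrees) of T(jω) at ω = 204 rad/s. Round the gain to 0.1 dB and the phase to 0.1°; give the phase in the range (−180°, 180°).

12.9 dB, -63.9°

At ω = 204 rad/s:
pole (1 + j204·0.01) = 1 + j2.04 → |·| ≈ 2.2719, ∠ ≈ 63.89°
|T| = 10 · 1 / (2.2719) ≈ 4.4016
Gain = 20 log₁₀(4.4016) ≈ 12.87 dB
∠T = (0°) − (63.89°) = -63.89°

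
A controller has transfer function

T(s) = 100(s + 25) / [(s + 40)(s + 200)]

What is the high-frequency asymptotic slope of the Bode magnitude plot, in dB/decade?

-20 dB/decade

Each pole contributes −20 dB/decade at high frequency; each zero contributes +20 dB/decade.
Net: 1 zero(s) − 2 pole(s) → -20 dB/decade.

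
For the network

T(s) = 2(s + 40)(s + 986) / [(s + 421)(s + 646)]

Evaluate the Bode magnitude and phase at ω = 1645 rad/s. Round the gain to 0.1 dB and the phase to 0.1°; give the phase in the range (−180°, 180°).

6.5 dB, 3.5°

At s = jω = j1645:
zero (s+40): 40 + j1645 → |·| = √(40²+1645²) = √2707625 ≈ 1645.5, ∠ = arctan(1645/40) ≈ 88.61°
zero (s+986): 986 + j1645 → |·| = √(986²+1645²) = √3678221 ≈ 1917.9, ∠ = arctan(1645/986) ≈ 59.06°
pole (s+421): 421 + j1645 → |·| = √(421²+1645²) = √2883266 ≈ 1698, ∠ = arctan(1645/421) ≈ 75.64°
pole (s+646): 646 + j1645 → |·| = √(646²+1645²) = √3123341 ≈ 1767.3, ∠ = arctan(1645/646) ≈ 68.56°
|T| = 2 · 3.1559e+06 / 3.0009e+06 ≈ 2.1033
Gain = 20 log₁₀(2.1033) ≈ 6.46 dB
∠T = 147.67° − 144.20° = 3.47°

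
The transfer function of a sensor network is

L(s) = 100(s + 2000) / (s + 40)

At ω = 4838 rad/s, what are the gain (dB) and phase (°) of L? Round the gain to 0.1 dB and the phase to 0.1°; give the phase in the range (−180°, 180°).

40.7 dB, -22.0°

At s = jω = j4838:
zero (s+2000): 2000 + j4838 → |·| = √(2000²+4838²) = √27406244 ≈ 5235.1, ∠ = arctan(4838/2000) ≈ 67.54°
pole (s+40): 40 + j4838 → |·| = √(40²+4838²) = √23407844 ≈ 4838.2, ∠ = arctan(4838/40) ≈ 89.53°
|L| = 100 · 5235.1 / 4838.2 ≈ 108.2
Gain = 20 log₁₀(108.2) ≈ 40.68 dB
∠L = 67.54° − 89.53° = -21.99°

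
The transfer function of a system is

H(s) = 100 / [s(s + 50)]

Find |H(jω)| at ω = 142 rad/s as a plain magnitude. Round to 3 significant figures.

0.00468

At s = jω = j142:
pole (s+50): 50 + j142 → |·| = √(50²+142²) = √22664 ≈ 150.55, ∠ = arctan(142/50) ≈ 70.60°
pole at origin: |s| = 142, ∠ = 90.00° (in denominator)
|H| = 100 / 21378 ≈ 0.0046777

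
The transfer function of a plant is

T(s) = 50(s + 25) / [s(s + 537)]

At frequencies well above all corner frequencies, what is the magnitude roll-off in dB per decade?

Each pole contributes −20 dB/decade at high frequency; each zero contributes +20 dB/decade.
Net: 1 zero(s) − 2 pole(s) → -20 dB/decade.

-20 dB/decade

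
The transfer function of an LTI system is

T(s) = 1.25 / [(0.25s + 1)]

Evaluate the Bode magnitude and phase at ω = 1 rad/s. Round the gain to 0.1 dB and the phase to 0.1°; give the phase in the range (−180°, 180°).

1.7 dB, -14.0°

At ω = 1 rad/s:
pole (1 + j1·0.25) = 1 + j0.25 → |·| ≈ 1.0308, ∠ ≈ 14.04°
|T| = 1.25 · 1 / (1.0308) ≈ 1.2127
Gain = 20 log₁₀(1.2127) ≈ 1.68 dB
∠T = (0°) − (14.04°) = -14.04°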